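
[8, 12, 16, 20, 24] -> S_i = 8 + 4*i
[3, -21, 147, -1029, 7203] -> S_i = 3*-7^i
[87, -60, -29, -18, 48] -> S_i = Random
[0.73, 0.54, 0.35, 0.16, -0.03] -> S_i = 0.73 + -0.19*i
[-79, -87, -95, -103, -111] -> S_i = -79 + -8*i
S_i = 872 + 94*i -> [872, 966, 1060, 1154, 1248]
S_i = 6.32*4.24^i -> [6.32, 26.8, 113.62, 481.74, 2042.59]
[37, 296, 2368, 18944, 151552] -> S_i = 37*8^i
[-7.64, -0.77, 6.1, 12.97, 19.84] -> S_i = -7.64 + 6.87*i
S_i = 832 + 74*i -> [832, 906, 980, 1054, 1128]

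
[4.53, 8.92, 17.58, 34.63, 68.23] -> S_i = 4.53*1.97^i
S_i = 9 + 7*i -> [9, 16, 23, 30, 37]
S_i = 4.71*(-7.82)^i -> [4.71, -36.83, 288.03, -2252.38, 17613.59]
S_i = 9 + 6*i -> [9, 15, 21, 27, 33]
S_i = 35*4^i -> [35, 140, 560, 2240, 8960]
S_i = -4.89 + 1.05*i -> [-4.89, -3.84, -2.79, -1.74, -0.69]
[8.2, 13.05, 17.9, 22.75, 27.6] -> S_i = 8.20 + 4.85*i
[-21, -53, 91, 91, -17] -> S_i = Random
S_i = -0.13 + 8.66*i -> [-0.13, 8.53, 17.19, 25.85, 34.51]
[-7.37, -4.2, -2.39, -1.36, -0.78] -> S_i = -7.37*0.57^i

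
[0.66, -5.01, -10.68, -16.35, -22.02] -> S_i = 0.66 + -5.67*i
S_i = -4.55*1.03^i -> [-4.55, -4.69, -4.83, -4.97, -5.12]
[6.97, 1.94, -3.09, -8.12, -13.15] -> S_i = 6.97 + -5.03*i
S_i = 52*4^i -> [52, 208, 832, 3328, 13312]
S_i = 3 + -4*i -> [3, -1, -5, -9, -13]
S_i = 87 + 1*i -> [87, 88, 89, 90, 91]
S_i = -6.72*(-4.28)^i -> [-6.72, 28.76, -123.1, 526.87, -2254.99]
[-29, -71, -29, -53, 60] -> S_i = Random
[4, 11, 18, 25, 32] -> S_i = 4 + 7*i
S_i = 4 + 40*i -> [4, 44, 84, 124, 164]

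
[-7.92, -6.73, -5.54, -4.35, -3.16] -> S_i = -7.92 + 1.19*i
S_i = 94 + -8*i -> [94, 86, 78, 70, 62]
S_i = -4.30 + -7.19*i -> [-4.3, -11.49, -18.68, -25.87, -33.06]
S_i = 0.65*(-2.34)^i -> [0.65, -1.52, 3.56, -8.33, 19.49]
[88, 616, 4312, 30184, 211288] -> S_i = 88*7^i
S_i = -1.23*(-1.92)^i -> [-1.23, 2.36, -4.53, 8.71, -16.72]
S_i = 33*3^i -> [33, 99, 297, 891, 2673]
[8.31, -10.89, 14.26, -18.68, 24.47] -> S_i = 8.31*(-1.31)^i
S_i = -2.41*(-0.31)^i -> [-2.41, 0.75, -0.23, 0.07, -0.02]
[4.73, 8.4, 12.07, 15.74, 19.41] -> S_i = 4.73 + 3.67*i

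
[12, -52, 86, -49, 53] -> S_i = Random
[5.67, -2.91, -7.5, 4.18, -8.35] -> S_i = Random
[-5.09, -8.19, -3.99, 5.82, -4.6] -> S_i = Random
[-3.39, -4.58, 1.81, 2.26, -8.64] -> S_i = Random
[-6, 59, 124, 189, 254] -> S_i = -6 + 65*i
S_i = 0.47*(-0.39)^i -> [0.47, -0.18, 0.07, -0.03, 0.01]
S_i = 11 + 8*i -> [11, 19, 27, 35, 43]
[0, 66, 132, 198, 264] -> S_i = 0 + 66*i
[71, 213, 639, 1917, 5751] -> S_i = 71*3^i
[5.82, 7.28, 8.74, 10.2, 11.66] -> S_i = 5.82 + 1.46*i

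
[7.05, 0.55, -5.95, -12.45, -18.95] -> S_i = 7.05 + -6.50*i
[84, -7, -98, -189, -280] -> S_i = 84 + -91*i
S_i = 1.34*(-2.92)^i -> [1.34, -3.91, 11.43, -33.36, 97.42]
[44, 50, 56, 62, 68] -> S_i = 44 + 6*i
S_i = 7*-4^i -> [7, -28, 112, -448, 1792]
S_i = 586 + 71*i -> [586, 657, 728, 799, 870]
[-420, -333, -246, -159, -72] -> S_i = -420 + 87*i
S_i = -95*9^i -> [-95, -855, -7695, -69255, -623295]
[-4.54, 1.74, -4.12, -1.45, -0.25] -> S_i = Random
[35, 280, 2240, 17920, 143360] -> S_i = 35*8^i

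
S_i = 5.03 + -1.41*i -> [5.03, 3.62, 2.21, 0.8, -0.61]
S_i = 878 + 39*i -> [878, 917, 956, 995, 1034]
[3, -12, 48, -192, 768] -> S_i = 3*-4^i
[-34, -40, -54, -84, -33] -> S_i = Random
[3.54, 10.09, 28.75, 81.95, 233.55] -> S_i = 3.54*2.85^i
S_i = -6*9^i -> [-6, -54, -486, -4374, -39366]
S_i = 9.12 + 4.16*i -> [9.12, 13.28, 17.44, 21.6, 25.76]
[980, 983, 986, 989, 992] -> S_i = 980 + 3*i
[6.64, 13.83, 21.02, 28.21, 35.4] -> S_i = 6.64 + 7.19*i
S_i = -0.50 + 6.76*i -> [-0.5, 6.26, 13.02, 19.78, 26.54]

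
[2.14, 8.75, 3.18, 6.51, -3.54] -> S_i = Random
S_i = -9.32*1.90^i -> [-9.32, -17.71, -33.65, -63.93, -121.46]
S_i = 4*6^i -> [4, 24, 144, 864, 5184]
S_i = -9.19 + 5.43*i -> [-9.19, -3.76, 1.67, 7.1, 12.53]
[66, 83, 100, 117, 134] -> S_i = 66 + 17*i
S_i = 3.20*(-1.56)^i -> [3.2, -4.99, 7.79, -12.15, 18.95]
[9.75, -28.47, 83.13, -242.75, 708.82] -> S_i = 9.75*(-2.92)^i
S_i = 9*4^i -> [9, 36, 144, 576, 2304]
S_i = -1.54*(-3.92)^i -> [-1.54, 6.04, -23.66, 92.76, -363.63]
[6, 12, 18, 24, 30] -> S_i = 6 + 6*i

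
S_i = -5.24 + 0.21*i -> [-5.24, -5.03, -4.82, -4.61, -4.4]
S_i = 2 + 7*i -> [2, 9, 16, 23, 30]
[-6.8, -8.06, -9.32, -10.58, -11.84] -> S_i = -6.80 + -1.26*i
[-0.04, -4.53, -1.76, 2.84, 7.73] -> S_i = Random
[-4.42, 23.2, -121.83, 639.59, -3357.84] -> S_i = -4.42*(-5.25)^i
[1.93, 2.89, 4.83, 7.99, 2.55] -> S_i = Random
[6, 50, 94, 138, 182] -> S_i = 6 + 44*i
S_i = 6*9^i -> [6, 54, 486, 4374, 39366]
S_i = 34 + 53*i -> [34, 87, 140, 193, 246]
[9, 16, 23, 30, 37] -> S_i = 9 + 7*i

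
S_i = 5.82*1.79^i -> [5.82, 10.42, 18.65, 33.38, 59.75]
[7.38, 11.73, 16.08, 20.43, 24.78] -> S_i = 7.38 + 4.35*i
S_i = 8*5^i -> [8, 40, 200, 1000, 5000]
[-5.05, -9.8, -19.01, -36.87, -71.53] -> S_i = -5.05*1.94^i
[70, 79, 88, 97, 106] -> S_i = 70 + 9*i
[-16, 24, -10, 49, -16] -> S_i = Random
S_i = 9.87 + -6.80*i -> [9.87, 3.07, -3.73, -10.53, -17.33]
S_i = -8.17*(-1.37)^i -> [-8.17, 11.19, -15.33, 21.01, -28.78]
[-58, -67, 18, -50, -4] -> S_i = Random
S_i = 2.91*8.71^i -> [2.91, 25.35, 220.76, 1922.86, 16748.1]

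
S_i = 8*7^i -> [8, 56, 392, 2744, 19208]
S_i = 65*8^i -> [65, 520, 4160, 33280, 266240]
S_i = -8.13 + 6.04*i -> [-8.13, -2.09, 3.95, 9.99, 16.03]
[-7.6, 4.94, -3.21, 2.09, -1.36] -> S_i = -7.60*(-0.65)^i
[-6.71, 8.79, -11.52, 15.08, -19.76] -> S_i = -6.71*(-1.31)^i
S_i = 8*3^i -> [8, 24, 72, 216, 648]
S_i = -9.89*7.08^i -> [-9.89, -70.02, -495.75, -3509.91, -24850.17]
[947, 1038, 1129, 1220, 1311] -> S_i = 947 + 91*i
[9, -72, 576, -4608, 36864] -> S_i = 9*-8^i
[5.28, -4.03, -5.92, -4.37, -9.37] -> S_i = Random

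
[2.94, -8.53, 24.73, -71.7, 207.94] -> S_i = 2.94*(-2.90)^i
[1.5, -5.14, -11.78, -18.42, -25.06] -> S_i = 1.50 + -6.64*i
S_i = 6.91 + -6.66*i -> [6.91, 0.25, -6.41, -13.07, -19.73]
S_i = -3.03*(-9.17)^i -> [-3.03, 27.79, -254.79, 2336.42, -21424.96]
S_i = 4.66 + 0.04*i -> [4.66, 4.7, 4.74, 4.78, 4.82]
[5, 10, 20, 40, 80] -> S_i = 5*2^i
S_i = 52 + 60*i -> [52, 112, 172, 232, 292]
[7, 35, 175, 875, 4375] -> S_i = 7*5^i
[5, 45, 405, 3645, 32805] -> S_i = 5*9^i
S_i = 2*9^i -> [2, 18, 162, 1458, 13122]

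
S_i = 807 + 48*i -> [807, 855, 903, 951, 999]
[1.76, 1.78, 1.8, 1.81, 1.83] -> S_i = 1.76*1.01^i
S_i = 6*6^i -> [6, 36, 216, 1296, 7776]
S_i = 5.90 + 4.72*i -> [5.9, 10.62, 15.34, 20.06, 24.78]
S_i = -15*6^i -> [-15, -90, -540, -3240, -19440]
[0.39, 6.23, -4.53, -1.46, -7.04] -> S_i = Random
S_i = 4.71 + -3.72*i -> [4.71, 0.99, -2.73, -6.45, -10.17]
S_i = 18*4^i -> [18, 72, 288, 1152, 4608]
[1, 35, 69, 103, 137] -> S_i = 1 + 34*i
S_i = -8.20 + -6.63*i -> [-8.2, -14.83, -21.46, -28.09, -34.72]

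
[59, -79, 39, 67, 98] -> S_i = Random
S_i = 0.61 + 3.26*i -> [0.61, 3.87, 7.13, 10.39, 13.65]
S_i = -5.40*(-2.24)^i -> [-5.4, 12.1, -27.1, 60.69, -135.95]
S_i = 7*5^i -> [7, 35, 175, 875, 4375]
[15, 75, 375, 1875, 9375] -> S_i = 15*5^i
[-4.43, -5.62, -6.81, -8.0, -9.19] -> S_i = -4.43 + -1.19*i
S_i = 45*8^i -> [45, 360, 2880, 23040, 184320]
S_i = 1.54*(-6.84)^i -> [1.54, -10.53, 72.05, -492.82, 3370.89]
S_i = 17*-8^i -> [17, -136, 1088, -8704, 69632]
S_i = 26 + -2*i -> [26, 24, 22, 20, 18]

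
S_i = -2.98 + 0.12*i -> [-2.98, -2.86, -2.74, -2.62, -2.5]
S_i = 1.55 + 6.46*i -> [1.55, 8.01, 14.47, 20.93, 27.39]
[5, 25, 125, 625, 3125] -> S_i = 5*5^i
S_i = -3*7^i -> [-3, -21, -147, -1029, -7203]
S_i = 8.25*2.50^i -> [8.25, 20.62, 51.56, 128.91, 322.27]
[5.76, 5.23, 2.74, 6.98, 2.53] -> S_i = Random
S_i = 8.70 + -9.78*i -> [8.7, -1.08, -10.86, -20.64, -30.42]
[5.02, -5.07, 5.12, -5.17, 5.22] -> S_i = 5.02*(-1.01)^i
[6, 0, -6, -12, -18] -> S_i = 6 + -6*i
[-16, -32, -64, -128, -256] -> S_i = -16*2^i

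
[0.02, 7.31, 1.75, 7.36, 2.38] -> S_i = Random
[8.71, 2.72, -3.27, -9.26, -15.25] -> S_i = 8.71 + -5.99*i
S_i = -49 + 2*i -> [-49, -47, -45, -43, -41]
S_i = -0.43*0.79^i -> [-0.43, -0.34, -0.27, -0.21, -0.17]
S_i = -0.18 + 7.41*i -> [-0.18, 7.23, 14.64, 22.05, 29.46]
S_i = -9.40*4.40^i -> [-9.4, -41.36, -181.98, -800.73, -3523.21]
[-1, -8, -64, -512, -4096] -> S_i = -1*8^i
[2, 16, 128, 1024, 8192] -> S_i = 2*8^i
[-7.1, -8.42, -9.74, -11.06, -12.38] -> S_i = -7.10 + -1.32*i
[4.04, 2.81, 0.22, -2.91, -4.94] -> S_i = Random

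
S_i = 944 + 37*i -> [944, 981, 1018, 1055, 1092]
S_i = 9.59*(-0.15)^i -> [9.59, -1.44, 0.22, -0.03, 0.0]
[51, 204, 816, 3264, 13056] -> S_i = 51*4^i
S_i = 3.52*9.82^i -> [3.52, 34.57, 339.44, 3333.32, 32733.21]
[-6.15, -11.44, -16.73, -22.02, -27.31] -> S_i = -6.15 + -5.29*i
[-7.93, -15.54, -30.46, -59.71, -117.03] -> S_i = -7.93*1.96^i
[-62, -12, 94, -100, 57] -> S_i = Random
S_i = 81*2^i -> [81, 162, 324, 648, 1296]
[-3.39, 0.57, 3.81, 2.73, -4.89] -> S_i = Random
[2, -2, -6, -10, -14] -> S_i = 2 + -4*i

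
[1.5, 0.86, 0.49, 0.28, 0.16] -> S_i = 1.50*0.57^i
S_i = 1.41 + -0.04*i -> [1.41, 1.37, 1.33, 1.29, 1.25]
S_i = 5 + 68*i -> [5, 73, 141, 209, 277]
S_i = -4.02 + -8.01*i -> [-4.02, -12.03, -20.04, -28.05, -36.06]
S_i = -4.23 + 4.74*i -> [-4.23, 0.51, 5.25, 9.99, 14.73]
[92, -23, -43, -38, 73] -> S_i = Random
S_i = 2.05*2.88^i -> [2.05, 5.9, 17.0, 48.97, 141.03]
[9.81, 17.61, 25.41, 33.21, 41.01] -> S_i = 9.81 + 7.80*i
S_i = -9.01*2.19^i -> [-9.01, -19.73, -43.21, -94.64, -207.25]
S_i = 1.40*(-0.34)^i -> [1.4, -0.48, 0.16, -0.06, 0.02]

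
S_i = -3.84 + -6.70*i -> [-3.84, -10.54, -17.24, -23.94, -30.64]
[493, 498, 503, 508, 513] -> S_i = 493 + 5*i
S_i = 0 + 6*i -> [0, 6, 12, 18, 24]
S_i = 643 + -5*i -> [643, 638, 633, 628, 623]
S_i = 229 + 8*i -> [229, 237, 245, 253, 261]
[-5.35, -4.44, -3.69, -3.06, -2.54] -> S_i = -5.35*0.83^i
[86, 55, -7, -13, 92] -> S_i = Random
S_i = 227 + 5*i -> [227, 232, 237, 242, 247]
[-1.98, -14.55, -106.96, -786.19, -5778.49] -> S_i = -1.98*7.35^i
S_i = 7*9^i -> [7, 63, 567, 5103, 45927]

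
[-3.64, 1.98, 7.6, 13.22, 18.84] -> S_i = -3.64 + 5.62*i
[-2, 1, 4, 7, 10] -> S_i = -2 + 3*i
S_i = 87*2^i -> [87, 174, 348, 696, 1392]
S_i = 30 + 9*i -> [30, 39, 48, 57, 66]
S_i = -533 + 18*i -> [-533, -515, -497, -479, -461]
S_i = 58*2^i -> [58, 116, 232, 464, 928]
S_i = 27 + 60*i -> [27, 87, 147, 207, 267]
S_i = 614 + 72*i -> [614, 686, 758, 830, 902]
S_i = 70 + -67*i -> [70, 3, -64, -131, -198]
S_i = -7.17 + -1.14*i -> [-7.17, -8.31, -9.45, -10.59, -11.73]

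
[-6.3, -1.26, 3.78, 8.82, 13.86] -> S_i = -6.30 + 5.04*i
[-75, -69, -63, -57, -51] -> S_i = -75 + 6*i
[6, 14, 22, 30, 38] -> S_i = 6 + 8*i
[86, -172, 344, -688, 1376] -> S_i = 86*-2^i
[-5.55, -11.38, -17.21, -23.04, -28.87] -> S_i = -5.55 + -5.83*i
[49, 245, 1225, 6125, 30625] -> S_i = 49*5^i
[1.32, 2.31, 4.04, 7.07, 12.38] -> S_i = 1.32*1.75^i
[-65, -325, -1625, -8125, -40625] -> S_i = -65*5^i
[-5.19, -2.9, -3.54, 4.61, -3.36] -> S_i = Random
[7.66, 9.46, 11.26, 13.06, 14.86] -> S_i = 7.66 + 1.80*i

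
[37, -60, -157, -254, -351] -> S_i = 37 + -97*i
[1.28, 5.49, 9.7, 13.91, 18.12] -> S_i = 1.28 + 4.21*i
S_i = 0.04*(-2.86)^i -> [0.04, -0.11, 0.33, -0.94, 2.68]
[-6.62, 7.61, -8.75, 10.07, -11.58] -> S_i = -6.62*(-1.15)^i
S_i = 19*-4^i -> [19, -76, 304, -1216, 4864]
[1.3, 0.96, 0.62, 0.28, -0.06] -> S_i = 1.30 + -0.34*i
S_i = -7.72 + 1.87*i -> [-7.72, -5.85, -3.98, -2.11, -0.24]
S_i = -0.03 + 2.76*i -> [-0.03, 2.73, 5.49, 8.25, 11.01]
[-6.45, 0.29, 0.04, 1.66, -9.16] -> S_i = Random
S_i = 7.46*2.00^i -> [7.46, 14.92, 29.84, 59.68, 119.36]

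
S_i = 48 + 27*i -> [48, 75, 102, 129, 156]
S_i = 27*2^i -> [27, 54, 108, 216, 432]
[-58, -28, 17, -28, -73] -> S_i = Random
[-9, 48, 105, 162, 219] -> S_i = -9 + 57*i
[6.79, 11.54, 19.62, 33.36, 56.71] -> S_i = 6.79*1.70^i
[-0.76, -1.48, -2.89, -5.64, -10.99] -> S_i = -0.76*1.95^i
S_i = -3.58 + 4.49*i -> [-3.58, 0.91, 5.4, 9.89, 14.38]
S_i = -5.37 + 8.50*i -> [-5.37, 3.13, 11.63, 20.13, 28.63]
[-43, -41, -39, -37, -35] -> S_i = -43 + 2*i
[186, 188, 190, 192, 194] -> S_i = 186 + 2*i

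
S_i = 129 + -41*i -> [129, 88, 47, 6, -35]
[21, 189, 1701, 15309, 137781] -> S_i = 21*9^i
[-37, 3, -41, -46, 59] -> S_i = Random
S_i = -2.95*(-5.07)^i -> [-2.95, 14.96, -75.83, 384.46, -1949.19]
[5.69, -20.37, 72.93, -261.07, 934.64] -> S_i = 5.69*(-3.58)^i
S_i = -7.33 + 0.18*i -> [-7.33, -7.15, -6.97, -6.79, -6.61]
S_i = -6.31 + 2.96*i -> [-6.31, -3.35, -0.39, 2.57, 5.53]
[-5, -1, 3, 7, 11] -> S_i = -5 + 4*i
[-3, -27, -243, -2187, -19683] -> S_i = -3*9^i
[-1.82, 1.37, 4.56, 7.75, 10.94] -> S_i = -1.82 + 3.19*i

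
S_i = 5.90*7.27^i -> [5.9, 42.89, 311.83, 2267.02, 16481.23]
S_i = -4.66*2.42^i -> [-4.66, -11.28, -27.29, -66.04, -159.83]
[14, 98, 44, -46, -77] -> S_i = Random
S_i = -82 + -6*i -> [-82, -88, -94, -100, -106]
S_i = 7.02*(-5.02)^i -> [7.02, -35.24, 176.91, -888.07, 4458.12]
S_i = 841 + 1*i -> [841, 842, 843, 844, 845]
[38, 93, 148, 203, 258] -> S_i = 38 + 55*i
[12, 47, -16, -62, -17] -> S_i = Random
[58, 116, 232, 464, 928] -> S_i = 58*2^i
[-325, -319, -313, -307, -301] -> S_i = -325 + 6*i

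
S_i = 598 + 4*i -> [598, 602, 606, 610, 614]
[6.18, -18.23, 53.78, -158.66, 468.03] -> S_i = 6.18*(-2.95)^i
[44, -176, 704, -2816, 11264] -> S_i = 44*-4^i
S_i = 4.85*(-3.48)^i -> [4.85, -16.88, 58.74, -204.4, 711.31]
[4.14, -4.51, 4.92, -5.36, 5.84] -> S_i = 4.14*(-1.09)^i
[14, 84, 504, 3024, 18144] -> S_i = 14*6^i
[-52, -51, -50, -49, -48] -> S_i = -52 + 1*i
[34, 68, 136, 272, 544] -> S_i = 34*2^i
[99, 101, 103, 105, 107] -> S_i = 99 + 2*i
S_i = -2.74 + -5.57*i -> [-2.74, -8.31, -13.88, -19.45, -25.02]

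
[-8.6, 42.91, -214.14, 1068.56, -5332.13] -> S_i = -8.60*(-4.99)^i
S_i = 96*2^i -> [96, 192, 384, 768, 1536]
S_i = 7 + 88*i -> [7, 95, 183, 271, 359]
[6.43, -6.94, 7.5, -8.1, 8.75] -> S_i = 6.43*(-1.08)^i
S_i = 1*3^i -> [1, 3, 9, 27, 81]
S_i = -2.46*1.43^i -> [-2.46, -3.52, -5.03, -7.19, -10.29]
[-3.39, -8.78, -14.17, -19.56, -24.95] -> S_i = -3.39 + -5.39*i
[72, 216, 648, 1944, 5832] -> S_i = 72*3^i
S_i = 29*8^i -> [29, 232, 1856, 14848, 118784]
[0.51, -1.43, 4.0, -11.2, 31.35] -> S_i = 0.51*(-2.80)^i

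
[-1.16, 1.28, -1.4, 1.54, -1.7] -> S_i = -1.16*(-1.10)^i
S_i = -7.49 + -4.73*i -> [-7.49, -12.22, -16.95, -21.68, -26.41]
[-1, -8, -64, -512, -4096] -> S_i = -1*8^i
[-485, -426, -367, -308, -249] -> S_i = -485 + 59*i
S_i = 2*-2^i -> [2, -4, 8, -16, 32]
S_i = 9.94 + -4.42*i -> [9.94, 5.52, 1.1, -3.32, -7.74]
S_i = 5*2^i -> [5, 10, 20, 40, 80]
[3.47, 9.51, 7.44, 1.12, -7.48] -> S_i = Random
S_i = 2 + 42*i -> [2, 44, 86, 128, 170]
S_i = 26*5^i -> [26, 130, 650, 3250, 16250]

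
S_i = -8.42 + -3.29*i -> [-8.42, -11.71, -15.0, -18.29, -21.58]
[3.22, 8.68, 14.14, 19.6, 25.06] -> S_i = 3.22 + 5.46*i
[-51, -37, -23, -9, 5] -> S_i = -51 + 14*i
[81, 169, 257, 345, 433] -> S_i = 81 + 88*i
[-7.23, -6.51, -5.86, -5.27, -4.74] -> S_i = -7.23*0.90^i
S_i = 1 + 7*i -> [1, 8, 15, 22, 29]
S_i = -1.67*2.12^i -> [-1.67, -3.54, -7.51, -15.91, -33.73]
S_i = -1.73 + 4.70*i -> [-1.73, 2.97, 7.67, 12.37, 17.07]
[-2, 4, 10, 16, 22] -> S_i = -2 + 6*i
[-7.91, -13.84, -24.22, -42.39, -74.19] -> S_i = -7.91*1.75^i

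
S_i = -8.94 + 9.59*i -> [-8.94, 0.65, 10.24, 19.83, 29.42]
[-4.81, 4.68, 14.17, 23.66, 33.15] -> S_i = -4.81 + 9.49*i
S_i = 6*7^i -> [6, 42, 294, 2058, 14406]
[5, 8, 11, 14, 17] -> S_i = 5 + 3*i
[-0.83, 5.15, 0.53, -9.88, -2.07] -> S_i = Random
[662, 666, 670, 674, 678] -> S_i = 662 + 4*i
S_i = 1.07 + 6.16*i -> [1.07, 7.23, 13.39, 19.55, 25.71]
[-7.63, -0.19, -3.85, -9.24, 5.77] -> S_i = Random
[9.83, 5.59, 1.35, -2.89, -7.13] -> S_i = 9.83 + -4.24*i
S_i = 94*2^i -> [94, 188, 376, 752, 1504]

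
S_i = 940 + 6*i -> [940, 946, 952, 958, 964]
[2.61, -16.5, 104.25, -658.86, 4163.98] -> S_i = 2.61*(-6.32)^i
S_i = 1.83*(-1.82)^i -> [1.83, -3.33, 6.06, -11.03, 20.08]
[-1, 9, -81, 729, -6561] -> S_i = -1*-9^i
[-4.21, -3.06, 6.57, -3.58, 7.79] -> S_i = Random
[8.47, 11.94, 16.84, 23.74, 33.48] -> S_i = 8.47*1.41^i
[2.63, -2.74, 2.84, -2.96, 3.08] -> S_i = 2.63*(-1.04)^i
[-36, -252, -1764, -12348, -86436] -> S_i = -36*7^i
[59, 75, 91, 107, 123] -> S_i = 59 + 16*i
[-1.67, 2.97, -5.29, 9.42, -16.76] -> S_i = -1.67*(-1.78)^i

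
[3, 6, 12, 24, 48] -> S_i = 3*2^i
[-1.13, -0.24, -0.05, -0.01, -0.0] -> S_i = -1.13*0.21^i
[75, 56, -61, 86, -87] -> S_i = Random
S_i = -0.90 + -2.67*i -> [-0.9, -3.57, -6.24, -8.91, -11.58]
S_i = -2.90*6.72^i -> [-2.9, -19.49, -130.96, -880.05, -5913.92]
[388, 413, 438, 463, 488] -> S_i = 388 + 25*i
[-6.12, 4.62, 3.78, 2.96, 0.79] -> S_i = Random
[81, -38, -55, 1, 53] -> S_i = Random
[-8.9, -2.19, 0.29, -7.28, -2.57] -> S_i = Random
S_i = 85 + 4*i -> [85, 89, 93, 97, 101]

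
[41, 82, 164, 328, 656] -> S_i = 41*2^i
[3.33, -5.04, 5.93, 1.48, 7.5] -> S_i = Random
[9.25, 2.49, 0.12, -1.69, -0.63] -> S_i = Random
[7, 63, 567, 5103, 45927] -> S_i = 7*9^i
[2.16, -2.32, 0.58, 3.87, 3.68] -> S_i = Random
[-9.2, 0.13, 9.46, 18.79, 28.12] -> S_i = -9.20 + 9.33*i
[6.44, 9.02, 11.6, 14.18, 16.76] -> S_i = 6.44 + 2.58*i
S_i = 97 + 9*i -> [97, 106, 115, 124, 133]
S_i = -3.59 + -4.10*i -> [-3.59, -7.69, -11.79, -15.89, -19.99]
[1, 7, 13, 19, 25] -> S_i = 1 + 6*i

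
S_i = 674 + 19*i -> [674, 693, 712, 731, 750]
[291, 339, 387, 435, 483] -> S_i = 291 + 48*i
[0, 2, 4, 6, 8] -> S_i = 0 + 2*i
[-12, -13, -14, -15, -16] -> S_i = -12 + -1*i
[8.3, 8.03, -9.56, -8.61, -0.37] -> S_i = Random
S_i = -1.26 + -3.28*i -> [-1.26, -4.54, -7.82, -11.1, -14.38]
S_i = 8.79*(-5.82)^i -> [8.79, -51.16, 297.74, -1732.84, 10085.11]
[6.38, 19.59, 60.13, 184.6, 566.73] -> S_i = 6.38*3.07^i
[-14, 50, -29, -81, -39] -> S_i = Random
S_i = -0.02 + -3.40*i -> [-0.02, -3.42, -6.82, -10.22, -13.62]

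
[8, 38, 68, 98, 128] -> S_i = 8 + 30*i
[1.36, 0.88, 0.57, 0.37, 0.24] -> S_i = 1.36*0.65^i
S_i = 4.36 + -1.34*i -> [4.36, 3.02, 1.68, 0.34, -1.0]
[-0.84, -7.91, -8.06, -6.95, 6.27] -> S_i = Random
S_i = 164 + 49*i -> [164, 213, 262, 311, 360]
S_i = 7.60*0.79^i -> [7.6, 6.0, 4.74, 3.75, 2.96]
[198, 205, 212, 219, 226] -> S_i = 198 + 7*i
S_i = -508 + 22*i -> [-508, -486, -464, -442, -420]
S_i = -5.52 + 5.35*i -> [-5.52, -0.17, 5.18, 10.53, 15.88]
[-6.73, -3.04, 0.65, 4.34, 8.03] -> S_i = -6.73 + 3.69*i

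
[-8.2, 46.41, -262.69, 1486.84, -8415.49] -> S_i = -8.20*(-5.66)^i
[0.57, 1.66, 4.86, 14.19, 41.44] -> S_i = 0.57*2.92^i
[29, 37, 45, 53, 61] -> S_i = 29 + 8*i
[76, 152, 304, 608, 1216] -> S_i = 76*2^i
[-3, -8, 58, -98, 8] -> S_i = Random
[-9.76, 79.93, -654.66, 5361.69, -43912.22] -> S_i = -9.76*(-8.19)^i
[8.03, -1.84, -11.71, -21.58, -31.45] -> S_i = 8.03 + -9.87*i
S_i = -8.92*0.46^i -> [-8.92, -4.1, -1.89, -0.87, -0.4]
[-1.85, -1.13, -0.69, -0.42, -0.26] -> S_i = -1.85*0.61^i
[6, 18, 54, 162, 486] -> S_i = 6*3^i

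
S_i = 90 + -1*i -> [90, 89, 88, 87, 86]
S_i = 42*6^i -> [42, 252, 1512, 9072, 54432]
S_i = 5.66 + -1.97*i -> [5.66, 3.69, 1.72, -0.25, -2.22]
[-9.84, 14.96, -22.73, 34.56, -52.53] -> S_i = -9.84*(-1.52)^i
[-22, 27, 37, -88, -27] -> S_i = Random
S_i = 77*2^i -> [77, 154, 308, 616, 1232]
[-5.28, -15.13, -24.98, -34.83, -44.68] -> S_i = -5.28 + -9.85*i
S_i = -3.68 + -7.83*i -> [-3.68, -11.51, -19.34, -27.17, -35.0]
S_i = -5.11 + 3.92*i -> [-5.11, -1.19, 2.73, 6.65, 10.57]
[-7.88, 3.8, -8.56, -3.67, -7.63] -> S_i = Random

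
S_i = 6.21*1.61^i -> [6.21, 10.0, 16.1, 25.92, 41.72]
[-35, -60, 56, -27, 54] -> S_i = Random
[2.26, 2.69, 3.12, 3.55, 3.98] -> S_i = 2.26 + 0.43*i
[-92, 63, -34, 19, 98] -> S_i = Random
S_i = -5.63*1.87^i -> [-5.63, -10.53, -19.69, -36.82, -68.85]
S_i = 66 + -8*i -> [66, 58, 50, 42, 34]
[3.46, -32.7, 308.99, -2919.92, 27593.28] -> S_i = 3.46*(-9.45)^i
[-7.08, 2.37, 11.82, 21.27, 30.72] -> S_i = -7.08 + 9.45*i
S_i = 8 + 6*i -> [8, 14, 20, 26, 32]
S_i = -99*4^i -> [-99, -396, -1584, -6336, -25344]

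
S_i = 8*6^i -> [8, 48, 288, 1728, 10368]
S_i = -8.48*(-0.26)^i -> [-8.48, 2.2, -0.57, 0.15, -0.04]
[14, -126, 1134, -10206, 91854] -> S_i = 14*-9^i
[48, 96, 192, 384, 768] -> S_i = 48*2^i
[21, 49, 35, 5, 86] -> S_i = Random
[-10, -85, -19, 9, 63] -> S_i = Random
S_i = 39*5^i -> [39, 195, 975, 4875, 24375]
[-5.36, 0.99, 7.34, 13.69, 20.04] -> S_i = -5.36 + 6.35*i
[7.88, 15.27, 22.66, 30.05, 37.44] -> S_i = 7.88 + 7.39*i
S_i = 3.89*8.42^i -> [3.89, 32.75, 275.79, 2322.13, 19552.31]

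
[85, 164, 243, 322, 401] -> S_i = 85 + 79*i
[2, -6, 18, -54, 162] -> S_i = 2*-3^i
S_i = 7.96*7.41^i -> [7.96, 58.98, 437.07, 3238.68, 23998.6]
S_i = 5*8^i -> [5, 40, 320, 2560, 20480]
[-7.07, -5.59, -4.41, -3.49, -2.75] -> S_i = -7.07*0.79^i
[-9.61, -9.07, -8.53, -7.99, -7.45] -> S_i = -9.61 + 0.54*i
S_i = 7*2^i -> [7, 14, 28, 56, 112]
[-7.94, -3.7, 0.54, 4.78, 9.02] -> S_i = -7.94 + 4.24*i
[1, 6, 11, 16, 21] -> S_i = 1 + 5*i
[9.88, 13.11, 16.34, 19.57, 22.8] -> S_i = 9.88 + 3.23*i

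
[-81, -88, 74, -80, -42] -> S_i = Random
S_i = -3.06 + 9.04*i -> [-3.06, 5.98, 15.02, 24.06, 33.1]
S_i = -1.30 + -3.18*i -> [-1.3, -4.48, -7.66, -10.84, -14.02]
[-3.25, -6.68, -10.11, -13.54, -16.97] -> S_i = -3.25 + -3.43*i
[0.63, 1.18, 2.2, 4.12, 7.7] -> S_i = 0.63*1.87^i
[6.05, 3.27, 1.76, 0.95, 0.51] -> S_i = 6.05*0.54^i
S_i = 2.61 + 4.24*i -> [2.61, 6.85, 11.09, 15.33, 19.57]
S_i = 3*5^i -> [3, 15, 75, 375, 1875]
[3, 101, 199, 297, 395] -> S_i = 3 + 98*i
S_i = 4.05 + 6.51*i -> [4.05, 10.56, 17.07, 23.58, 30.09]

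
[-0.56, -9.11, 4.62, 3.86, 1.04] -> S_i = Random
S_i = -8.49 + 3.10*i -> [-8.49, -5.39, -2.29, 0.81, 3.91]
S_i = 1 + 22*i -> [1, 23, 45, 67, 89]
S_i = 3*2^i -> [3, 6, 12, 24, 48]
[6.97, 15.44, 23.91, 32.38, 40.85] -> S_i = 6.97 + 8.47*i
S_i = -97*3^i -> [-97, -291, -873, -2619, -7857]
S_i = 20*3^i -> [20, 60, 180, 540, 1620]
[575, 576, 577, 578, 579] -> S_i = 575 + 1*i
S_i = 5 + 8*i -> [5, 13, 21, 29, 37]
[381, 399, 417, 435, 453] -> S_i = 381 + 18*i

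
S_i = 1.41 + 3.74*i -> [1.41, 5.15, 8.89, 12.63, 16.37]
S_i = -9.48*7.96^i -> [-9.48, -75.46, -600.67, -4781.32, -38059.28]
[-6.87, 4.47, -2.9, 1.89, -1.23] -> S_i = -6.87*(-0.65)^i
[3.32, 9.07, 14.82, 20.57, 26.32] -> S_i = 3.32 + 5.75*i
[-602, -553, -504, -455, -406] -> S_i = -602 + 49*i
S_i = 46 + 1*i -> [46, 47, 48, 49, 50]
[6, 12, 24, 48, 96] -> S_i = 6*2^i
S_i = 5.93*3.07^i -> [5.93, 18.21, 55.89, 171.58, 526.75]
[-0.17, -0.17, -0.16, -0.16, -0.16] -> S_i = -0.17*0.98^i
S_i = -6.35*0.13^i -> [-6.35, -0.83, -0.11, -0.01, -0.0]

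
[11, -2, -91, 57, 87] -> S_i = Random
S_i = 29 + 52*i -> [29, 81, 133, 185, 237]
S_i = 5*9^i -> [5, 45, 405, 3645, 32805]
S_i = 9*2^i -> [9, 18, 36, 72, 144]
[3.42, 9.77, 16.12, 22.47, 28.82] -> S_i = 3.42 + 6.35*i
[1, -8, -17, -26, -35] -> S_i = 1 + -9*i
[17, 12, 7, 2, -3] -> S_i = 17 + -5*i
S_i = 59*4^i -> [59, 236, 944, 3776, 15104]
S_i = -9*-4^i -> [-9, 36, -144, 576, -2304]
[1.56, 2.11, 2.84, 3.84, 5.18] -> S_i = 1.56*1.35^i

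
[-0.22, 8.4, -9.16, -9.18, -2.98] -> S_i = Random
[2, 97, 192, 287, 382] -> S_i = 2 + 95*i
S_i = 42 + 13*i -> [42, 55, 68, 81, 94]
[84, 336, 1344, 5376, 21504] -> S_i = 84*4^i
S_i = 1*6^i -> [1, 6, 36, 216, 1296]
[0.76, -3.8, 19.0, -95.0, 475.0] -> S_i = 0.76*(-5.00)^i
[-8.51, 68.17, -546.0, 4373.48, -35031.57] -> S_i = -8.51*(-8.01)^i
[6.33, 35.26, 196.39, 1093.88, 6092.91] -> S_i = 6.33*5.57^i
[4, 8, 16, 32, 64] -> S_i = 4*2^i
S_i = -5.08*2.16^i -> [-5.08, -10.97, -23.7, -51.19, -110.58]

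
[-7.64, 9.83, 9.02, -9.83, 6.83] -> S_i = Random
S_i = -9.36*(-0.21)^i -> [-9.36, 1.97, -0.41, 0.09, -0.02]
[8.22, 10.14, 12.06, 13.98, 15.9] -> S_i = 8.22 + 1.92*i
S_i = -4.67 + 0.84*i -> [-4.67, -3.83, -2.99, -2.15, -1.31]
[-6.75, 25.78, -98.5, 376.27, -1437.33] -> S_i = -6.75*(-3.82)^i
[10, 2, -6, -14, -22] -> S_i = 10 + -8*i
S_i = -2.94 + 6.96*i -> [-2.94, 4.02, 10.98, 17.94, 24.9]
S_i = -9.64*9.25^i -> [-9.64, -89.17, -824.82, -7629.61, -70573.88]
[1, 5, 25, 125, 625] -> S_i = 1*5^i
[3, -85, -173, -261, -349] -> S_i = 3 + -88*i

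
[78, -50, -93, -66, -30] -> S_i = Random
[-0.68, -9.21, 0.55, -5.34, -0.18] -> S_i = Random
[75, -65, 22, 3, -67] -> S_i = Random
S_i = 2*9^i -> [2, 18, 162, 1458, 13122]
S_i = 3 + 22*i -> [3, 25, 47, 69, 91]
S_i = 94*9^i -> [94, 846, 7614, 68526, 616734]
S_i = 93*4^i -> [93, 372, 1488, 5952, 23808]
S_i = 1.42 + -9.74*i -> [1.42, -8.32, -18.06, -27.8, -37.54]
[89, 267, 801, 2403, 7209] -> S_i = 89*3^i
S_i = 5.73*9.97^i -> [5.73, 57.13, 569.57, 5678.58, 56615.49]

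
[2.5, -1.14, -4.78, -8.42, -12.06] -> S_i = 2.50 + -3.64*i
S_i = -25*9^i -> [-25, -225, -2025, -18225, -164025]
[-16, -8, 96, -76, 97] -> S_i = Random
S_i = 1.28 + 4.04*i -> [1.28, 5.32, 9.36, 13.4, 17.44]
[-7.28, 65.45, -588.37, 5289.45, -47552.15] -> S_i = -7.28*(-8.99)^i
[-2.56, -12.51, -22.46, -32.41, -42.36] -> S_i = -2.56 + -9.95*i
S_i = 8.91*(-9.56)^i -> [8.91, -85.18, 814.32, -7784.87, 74423.36]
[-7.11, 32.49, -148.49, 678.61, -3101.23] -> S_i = -7.11*(-4.57)^i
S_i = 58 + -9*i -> [58, 49, 40, 31, 22]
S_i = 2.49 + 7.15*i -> [2.49, 9.64, 16.79, 23.94, 31.09]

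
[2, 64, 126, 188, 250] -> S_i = 2 + 62*i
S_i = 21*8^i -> [21, 168, 1344, 10752, 86016]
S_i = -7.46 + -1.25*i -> [-7.46, -8.71, -9.96, -11.21, -12.46]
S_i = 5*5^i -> [5, 25, 125, 625, 3125]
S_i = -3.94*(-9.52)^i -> [-3.94, 37.51, -357.08, 3399.44, -32362.65]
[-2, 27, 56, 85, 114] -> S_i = -2 + 29*i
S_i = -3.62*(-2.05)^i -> [-3.62, 7.42, -15.21, 31.19, -63.93]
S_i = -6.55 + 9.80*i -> [-6.55, 3.25, 13.05, 22.85, 32.65]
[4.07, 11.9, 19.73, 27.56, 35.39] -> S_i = 4.07 + 7.83*i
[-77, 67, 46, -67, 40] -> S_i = Random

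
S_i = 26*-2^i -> [26, -52, 104, -208, 416]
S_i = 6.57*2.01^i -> [6.57, 13.21, 26.54, 53.35, 107.24]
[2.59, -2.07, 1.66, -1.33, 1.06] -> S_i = 2.59*(-0.80)^i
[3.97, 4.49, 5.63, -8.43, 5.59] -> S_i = Random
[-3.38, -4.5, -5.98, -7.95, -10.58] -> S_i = -3.38*1.33^i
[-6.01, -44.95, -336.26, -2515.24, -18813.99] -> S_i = -6.01*7.48^i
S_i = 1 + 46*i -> [1, 47, 93, 139, 185]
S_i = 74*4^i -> [74, 296, 1184, 4736, 18944]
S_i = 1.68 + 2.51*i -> [1.68, 4.19, 6.7, 9.21, 11.72]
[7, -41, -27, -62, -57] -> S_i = Random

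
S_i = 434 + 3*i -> [434, 437, 440, 443, 446]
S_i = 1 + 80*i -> [1, 81, 161, 241, 321]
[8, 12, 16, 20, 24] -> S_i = 8 + 4*i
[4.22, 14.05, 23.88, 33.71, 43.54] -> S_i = 4.22 + 9.83*i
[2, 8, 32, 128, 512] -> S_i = 2*4^i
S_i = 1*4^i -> [1, 4, 16, 64, 256]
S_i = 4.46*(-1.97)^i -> [4.46, -8.79, 17.31, -34.1, 67.17]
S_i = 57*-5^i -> [57, -285, 1425, -7125, 35625]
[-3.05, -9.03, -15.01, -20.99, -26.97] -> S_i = -3.05 + -5.98*i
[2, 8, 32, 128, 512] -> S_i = 2*4^i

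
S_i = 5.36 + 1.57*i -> [5.36, 6.93, 8.5, 10.07, 11.64]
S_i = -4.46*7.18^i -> [-4.46, -32.02, -229.92, -1650.85, -11853.12]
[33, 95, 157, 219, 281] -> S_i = 33 + 62*i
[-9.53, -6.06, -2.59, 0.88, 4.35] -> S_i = -9.53 + 3.47*i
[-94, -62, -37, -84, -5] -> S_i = Random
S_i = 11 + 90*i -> [11, 101, 191, 281, 371]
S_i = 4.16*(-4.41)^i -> [4.16, -18.35, 80.9, -356.79, 1573.43]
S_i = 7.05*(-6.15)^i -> [7.05, -43.36, 266.65, -1639.89, 10085.32]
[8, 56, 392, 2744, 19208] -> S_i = 8*7^i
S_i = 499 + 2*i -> [499, 501, 503, 505, 507]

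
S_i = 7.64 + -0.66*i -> [7.64, 6.98, 6.32, 5.66, 5.0]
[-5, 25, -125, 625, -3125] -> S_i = -5*-5^i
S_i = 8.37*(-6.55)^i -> [8.37, -54.82, 359.09, -2352.07, 15406.03]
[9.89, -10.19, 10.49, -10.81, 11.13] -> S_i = 9.89*(-1.03)^i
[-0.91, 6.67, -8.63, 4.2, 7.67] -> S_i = Random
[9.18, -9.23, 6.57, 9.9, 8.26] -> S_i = Random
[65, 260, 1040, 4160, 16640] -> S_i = 65*4^i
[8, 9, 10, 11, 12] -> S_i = 8 + 1*i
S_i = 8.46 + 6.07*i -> [8.46, 14.53, 20.6, 26.67, 32.74]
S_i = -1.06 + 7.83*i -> [-1.06, 6.77, 14.6, 22.43, 30.26]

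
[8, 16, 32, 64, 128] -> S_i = 8*2^i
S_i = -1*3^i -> [-1, -3, -9, -27, -81]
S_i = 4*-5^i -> [4, -20, 100, -500, 2500]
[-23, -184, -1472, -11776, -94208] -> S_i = -23*8^i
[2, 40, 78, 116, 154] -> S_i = 2 + 38*i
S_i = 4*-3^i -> [4, -12, 36, -108, 324]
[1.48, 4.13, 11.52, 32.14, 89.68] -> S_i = 1.48*2.79^i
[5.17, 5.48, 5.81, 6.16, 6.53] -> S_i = 5.17*1.06^i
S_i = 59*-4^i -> [59, -236, 944, -3776, 15104]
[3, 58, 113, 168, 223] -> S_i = 3 + 55*i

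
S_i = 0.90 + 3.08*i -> [0.9, 3.98, 7.06, 10.14, 13.22]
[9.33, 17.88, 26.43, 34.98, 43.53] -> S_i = 9.33 + 8.55*i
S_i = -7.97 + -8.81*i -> [-7.97, -16.78, -25.59, -34.4, -43.21]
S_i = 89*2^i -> [89, 178, 356, 712, 1424]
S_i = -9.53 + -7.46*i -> [-9.53, -16.99, -24.45, -31.91, -39.37]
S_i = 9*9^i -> [9, 81, 729, 6561, 59049]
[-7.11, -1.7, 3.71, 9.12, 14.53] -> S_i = -7.11 + 5.41*i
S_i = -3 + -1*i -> [-3, -4, -5, -6, -7]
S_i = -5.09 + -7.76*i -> [-5.09, -12.85, -20.61, -28.37, -36.13]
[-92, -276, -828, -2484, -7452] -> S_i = -92*3^i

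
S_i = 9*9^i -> [9, 81, 729, 6561, 59049]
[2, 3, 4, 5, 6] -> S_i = 2 + 1*i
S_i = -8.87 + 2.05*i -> [-8.87, -6.82, -4.77, -2.72, -0.67]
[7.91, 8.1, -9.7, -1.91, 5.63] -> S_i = Random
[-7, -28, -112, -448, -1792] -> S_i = -7*4^i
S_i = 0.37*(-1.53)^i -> [0.37, -0.57, 0.87, -1.33, 2.03]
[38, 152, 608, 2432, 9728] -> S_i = 38*4^i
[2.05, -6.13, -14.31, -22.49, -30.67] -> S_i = 2.05 + -8.18*i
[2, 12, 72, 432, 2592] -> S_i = 2*6^i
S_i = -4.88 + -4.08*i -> [-4.88, -8.96, -13.04, -17.12, -21.2]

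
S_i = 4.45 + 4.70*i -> [4.45, 9.15, 13.85, 18.55, 23.25]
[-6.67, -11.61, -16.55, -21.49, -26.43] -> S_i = -6.67 + -4.94*i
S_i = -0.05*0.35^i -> [-0.05, -0.02, -0.01, -0.0, -0.0]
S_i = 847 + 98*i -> [847, 945, 1043, 1141, 1239]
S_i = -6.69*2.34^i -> [-6.69, -15.65, -36.63, -85.72, -200.58]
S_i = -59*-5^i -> [-59, 295, -1475, 7375, -36875]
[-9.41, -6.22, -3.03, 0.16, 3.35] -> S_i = -9.41 + 3.19*i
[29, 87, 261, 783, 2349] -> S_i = 29*3^i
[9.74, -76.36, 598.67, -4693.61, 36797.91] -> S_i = 9.74*(-7.84)^i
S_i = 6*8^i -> [6, 48, 384, 3072, 24576]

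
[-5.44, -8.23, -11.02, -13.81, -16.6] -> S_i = -5.44 + -2.79*i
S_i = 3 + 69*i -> [3, 72, 141, 210, 279]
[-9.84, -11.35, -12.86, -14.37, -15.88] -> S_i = -9.84 + -1.51*i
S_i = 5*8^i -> [5, 40, 320, 2560, 20480]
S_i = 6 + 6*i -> [6, 12, 18, 24, 30]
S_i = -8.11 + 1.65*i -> [-8.11, -6.46, -4.81, -3.16, -1.51]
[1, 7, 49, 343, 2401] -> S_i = 1*7^i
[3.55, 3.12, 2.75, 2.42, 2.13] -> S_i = 3.55*0.88^i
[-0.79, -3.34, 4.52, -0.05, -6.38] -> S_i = Random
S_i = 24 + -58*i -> [24, -34, -92, -150, -208]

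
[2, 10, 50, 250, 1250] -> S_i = 2*5^i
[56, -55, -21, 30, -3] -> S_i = Random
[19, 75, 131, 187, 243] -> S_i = 19 + 56*i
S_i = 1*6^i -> [1, 6, 36, 216, 1296]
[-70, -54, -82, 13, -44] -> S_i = Random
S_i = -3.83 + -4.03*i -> [-3.83, -7.86, -11.89, -15.92, -19.95]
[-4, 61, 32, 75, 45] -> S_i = Random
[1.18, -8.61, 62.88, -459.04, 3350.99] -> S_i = 1.18*(-7.30)^i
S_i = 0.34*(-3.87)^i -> [0.34, -1.32, 5.09, -19.71, 76.26]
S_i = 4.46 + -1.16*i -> [4.46, 3.3, 2.14, 0.98, -0.18]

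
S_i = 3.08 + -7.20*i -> [3.08, -4.12, -11.32, -18.52, -25.72]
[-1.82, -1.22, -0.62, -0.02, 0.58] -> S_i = -1.82 + 0.60*i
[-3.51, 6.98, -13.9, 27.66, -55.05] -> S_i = -3.51*(-1.99)^i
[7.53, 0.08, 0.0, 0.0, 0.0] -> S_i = 7.53*0.01^i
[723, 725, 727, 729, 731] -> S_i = 723 + 2*i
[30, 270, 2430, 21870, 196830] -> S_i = 30*9^i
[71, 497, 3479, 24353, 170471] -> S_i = 71*7^i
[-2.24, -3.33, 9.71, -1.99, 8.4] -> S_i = Random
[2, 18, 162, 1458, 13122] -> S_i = 2*9^i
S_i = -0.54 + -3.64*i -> [-0.54, -4.18, -7.82, -11.46, -15.1]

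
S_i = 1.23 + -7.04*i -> [1.23, -5.81, -12.85, -19.89, -26.93]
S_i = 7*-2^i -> [7, -14, 28, -56, 112]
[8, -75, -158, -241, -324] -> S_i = 8 + -83*i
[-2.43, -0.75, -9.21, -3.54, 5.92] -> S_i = Random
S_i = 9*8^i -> [9, 72, 576, 4608, 36864]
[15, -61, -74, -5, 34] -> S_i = Random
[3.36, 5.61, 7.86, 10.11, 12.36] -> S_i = 3.36 + 2.25*i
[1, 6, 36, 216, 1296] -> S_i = 1*6^i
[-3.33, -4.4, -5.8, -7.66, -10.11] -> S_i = -3.33*1.32^i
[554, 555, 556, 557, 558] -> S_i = 554 + 1*i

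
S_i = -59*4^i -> [-59, -236, -944, -3776, -15104]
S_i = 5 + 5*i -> [5, 10, 15, 20, 25]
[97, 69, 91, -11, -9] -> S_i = Random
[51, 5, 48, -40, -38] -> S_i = Random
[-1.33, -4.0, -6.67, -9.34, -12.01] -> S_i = -1.33 + -2.67*i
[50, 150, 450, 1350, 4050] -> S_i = 50*3^i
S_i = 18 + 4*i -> [18, 22, 26, 30, 34]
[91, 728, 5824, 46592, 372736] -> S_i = 91*8^i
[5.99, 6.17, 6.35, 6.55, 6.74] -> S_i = 5.99*1.03^i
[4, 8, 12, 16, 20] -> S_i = 4 + 4*i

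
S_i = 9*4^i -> [9, 36, 144, 576, 2304]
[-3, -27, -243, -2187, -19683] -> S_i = -3*9^i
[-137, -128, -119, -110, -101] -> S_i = -137 + 9*i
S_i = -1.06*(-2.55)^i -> [-1.06, 2.7, -6.89, 17.58, -44.82]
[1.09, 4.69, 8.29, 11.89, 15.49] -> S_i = 1.09 + 3.60*i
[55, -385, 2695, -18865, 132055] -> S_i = 55*-7^i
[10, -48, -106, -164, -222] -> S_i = 10 + -58*i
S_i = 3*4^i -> [3, 12, 48, 192, 768]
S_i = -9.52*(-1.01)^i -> [-9.52, 9.62, -9.71, 9.81, -9.91]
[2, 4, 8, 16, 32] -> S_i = 2*2^i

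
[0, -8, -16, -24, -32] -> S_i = 0 + -8*i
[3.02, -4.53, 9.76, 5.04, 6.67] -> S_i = Random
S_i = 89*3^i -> [89, 267, 801, 2403, 7209]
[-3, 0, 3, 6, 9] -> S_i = -3 + 3*i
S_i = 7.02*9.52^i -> [7.02, 66.83, 636.23, 6056.87, 57661.36]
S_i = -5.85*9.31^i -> [-5.85, -54.46, -507.06, -4720.68, -43949.57]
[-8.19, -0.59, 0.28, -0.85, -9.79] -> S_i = Random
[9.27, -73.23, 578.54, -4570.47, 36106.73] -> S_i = 9.27*(-7.90)^i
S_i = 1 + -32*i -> [1, -31, -63, -95, -127]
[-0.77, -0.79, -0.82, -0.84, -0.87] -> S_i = -0.77*1.03^i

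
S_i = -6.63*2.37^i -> [-6.63, -15.71, -37.24, -88.26, -209.17]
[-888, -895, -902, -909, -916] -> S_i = -888 + -7*i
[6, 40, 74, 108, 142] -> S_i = 6 + 34*i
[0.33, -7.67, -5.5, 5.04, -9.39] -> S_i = Random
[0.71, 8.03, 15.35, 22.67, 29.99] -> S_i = 0.71 + 7.32*i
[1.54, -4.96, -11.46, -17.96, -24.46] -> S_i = 1.54 + -6.50*i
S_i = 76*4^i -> [76, 304, 1216, 4864, 19456]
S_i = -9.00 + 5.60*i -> [-9.0, -3.4, 2.2, 7.8, 13.4]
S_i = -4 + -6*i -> [-4, -10, -16, -22, -28]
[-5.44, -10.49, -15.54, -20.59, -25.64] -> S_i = -5.44 + -5.05*i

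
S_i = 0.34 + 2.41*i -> [0.34, 2.75, 5.16, 7.57, 9.98]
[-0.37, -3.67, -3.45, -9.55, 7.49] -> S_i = Random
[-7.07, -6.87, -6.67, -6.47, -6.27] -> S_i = -7.07 + 0.20*i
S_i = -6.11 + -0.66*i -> [-6.11, -6.77, -7.43, -8.09, -8.75]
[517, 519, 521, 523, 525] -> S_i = 517 + 2*i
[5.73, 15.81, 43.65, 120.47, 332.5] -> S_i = 5.73*2.76^i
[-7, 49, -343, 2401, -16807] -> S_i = -7*-7^i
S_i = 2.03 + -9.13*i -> [2.03, -7.1, -16.23, -25.36, -34.49]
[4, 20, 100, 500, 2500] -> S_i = 4*5^i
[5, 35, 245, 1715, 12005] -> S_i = 5*7^i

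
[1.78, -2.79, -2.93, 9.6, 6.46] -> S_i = Random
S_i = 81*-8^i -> [81, -648, 5184, -41472, 331776]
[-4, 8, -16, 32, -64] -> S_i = -4*-2^i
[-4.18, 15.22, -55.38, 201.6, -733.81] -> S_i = -4.18*(-3.64)^i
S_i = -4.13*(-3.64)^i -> [-4.13, 15.03, -54.72, 199.18, -725.03]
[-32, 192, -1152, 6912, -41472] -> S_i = -32*-6^i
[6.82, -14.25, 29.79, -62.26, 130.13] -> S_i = 6.82*(-2.09)^i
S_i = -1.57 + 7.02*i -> [-1.57, 5.45, 12.47, 19.49, 26.51]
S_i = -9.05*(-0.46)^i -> [-9.05, 4.16, -1.91, 0.88, -0.41]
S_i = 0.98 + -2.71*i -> [0.98, -1.73, -4.44, -7.15, -9.86]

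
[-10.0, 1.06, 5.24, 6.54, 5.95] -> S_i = Random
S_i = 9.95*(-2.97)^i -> [9.95, -29.55, 87.77, -260.67, 774.19]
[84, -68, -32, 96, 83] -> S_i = Random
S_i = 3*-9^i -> [3, -27, 243, -2187, 19683]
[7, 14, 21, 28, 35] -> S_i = 7 + 7*i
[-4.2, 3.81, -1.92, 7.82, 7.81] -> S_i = Random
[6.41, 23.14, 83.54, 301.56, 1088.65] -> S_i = 6.41*3.61^i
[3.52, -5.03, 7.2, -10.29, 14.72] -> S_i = 3.52*(-1.43)^i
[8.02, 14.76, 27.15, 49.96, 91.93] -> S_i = 8.02*1.84^i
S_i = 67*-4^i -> [67, -268, 1072, -4288, 17152]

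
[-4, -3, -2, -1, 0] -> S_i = -4 + 1*i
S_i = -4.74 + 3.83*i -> [-4.74, -0.91, 2.92, 6.75, 10.58]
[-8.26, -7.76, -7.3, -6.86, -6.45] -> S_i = -8.26*0.94^i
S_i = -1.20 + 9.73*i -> [-1.2, 8.53, 18.26, 27.99, 37.72]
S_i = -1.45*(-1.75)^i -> [-1.45, 2.54, -4.44, 7.77, -13.6]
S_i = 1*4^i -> [1, 4, 16, 64, 256]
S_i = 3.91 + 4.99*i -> [3.91, 8.9, 13.89, 18.88, 23.87]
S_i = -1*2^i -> [-1, -2, -4, -8, -16]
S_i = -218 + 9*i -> [-218, -209, -200, -191, -182]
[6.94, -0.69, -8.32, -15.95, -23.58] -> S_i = 6.94 + -7.63*i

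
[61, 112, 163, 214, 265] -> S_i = 61 + 51*i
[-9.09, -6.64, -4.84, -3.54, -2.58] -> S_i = -9.09*0.73^i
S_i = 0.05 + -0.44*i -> [0.05, -0.39, -0.83, -1.27, -1.71]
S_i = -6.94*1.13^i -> [-6.94, -7.84, -8.86, -10.01, -11.32]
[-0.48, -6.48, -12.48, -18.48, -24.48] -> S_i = -0.48 + -6.00*i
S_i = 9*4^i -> [9, 36, 144, 576, 2304]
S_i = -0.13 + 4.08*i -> [-0.13, 3.95, 8.03, 12.11, 16.19]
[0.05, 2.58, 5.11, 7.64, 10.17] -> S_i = 0.05 + 2.53*i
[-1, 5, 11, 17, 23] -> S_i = -1 + 6*i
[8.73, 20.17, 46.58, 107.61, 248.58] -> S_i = 8.73*2.31^i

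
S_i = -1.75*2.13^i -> [-1.75, -3.73, -7.94, -16.91, -36.02]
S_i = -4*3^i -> [-4, -12, -36, -108, -324]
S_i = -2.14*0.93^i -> [-2.14, -1.99, -1.85, -1.72, -1.6]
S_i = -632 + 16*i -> [-632, -616, -600, -584, -568]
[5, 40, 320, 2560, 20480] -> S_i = 5*8^i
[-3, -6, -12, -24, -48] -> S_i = -3*2^i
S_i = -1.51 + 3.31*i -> [-1.51, 1.8, 5.11, 8.42, 11.73]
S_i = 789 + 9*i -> [789, 798, 807, 816, 825]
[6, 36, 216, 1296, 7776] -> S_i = 6*6^i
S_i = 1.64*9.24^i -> [1.64, 15.15, 140.02, 1293.78, 11954.51]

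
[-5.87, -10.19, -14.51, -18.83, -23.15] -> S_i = -5.87 + -4.32*i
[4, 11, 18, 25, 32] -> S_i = 4 + 7*i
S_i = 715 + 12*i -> [715, 727, 739, 751, 763]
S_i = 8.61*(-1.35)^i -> [8.61, -11.62, 15.69, -21.18, 28.6]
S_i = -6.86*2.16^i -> [-6.86, -14.82, -32.01, -69.13, -149.33]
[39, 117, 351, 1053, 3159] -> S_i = 39*3^i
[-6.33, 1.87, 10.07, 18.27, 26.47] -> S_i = -6.33 + 8.20*i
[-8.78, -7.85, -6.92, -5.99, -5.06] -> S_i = -8.78 + 0.93*i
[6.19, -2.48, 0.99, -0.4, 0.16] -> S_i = 6.19*(-0.40)^i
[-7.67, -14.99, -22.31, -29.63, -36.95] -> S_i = -7.67 + -7.32*i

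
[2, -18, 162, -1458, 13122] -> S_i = 2*-9^i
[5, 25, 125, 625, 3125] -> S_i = 5*5^i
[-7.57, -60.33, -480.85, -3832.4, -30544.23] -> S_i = -7.57*7.97^i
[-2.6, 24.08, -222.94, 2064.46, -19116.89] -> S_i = -2.60*(-9.26)^i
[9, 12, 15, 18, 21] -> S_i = 9 + 3*i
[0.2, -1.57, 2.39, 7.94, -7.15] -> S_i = Random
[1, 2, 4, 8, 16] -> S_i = 1*2^i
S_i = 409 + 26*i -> [409, 435, 461, 487, 513]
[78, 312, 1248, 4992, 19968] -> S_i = 78*4^i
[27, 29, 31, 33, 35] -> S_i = 27 + 2*i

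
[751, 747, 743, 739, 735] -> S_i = 751 + -4*i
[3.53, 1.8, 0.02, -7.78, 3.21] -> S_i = Random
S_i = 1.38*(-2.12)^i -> [1.38, -2.93, 6.2, -13.15, 27.88]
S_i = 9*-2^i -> [9, -18, 36, -72, 144]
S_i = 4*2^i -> [4, 8, 16, 32, 64]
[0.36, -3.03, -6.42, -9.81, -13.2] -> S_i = 0.36 + -3.39*i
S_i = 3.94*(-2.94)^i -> [3.94, -11.58, 34.06, -100.12, 294.36]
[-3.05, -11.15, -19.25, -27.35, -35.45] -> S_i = -3.05 + -8.10*i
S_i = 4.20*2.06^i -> [4.2, 8.65, 17.82, 36.72, 75.63]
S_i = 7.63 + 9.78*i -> [7.63, 17.41, 27.19, 36.97, 46.75]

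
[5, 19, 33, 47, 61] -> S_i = 5 + 14*i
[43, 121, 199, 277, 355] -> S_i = 43 + 78*i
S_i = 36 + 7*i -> [36, 43, 50, 57, 64]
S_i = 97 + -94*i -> [97, 3, -91, -185, -279]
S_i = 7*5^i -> [7, 35, 175, 875, 4375]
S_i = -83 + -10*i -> [-83, -93, -103, -113, -123]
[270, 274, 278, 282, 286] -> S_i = 270 + 4*i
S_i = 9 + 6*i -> [9, 15, 21, 27, 33]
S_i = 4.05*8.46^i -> [4.05, 34.26, 289.86, 2452.26, 20746.1]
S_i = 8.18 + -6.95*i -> [8.18, 1.23, -5.72, -12.67, -19.62]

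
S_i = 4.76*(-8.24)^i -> [4.76, -39.22, 323.19, -2663.11, 21944.0]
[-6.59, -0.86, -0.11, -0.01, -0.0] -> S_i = -6.59*0.13^i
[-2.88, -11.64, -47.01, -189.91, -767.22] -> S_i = -2.88*4.04^i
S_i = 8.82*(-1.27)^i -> [8.82, -11.2, 14.23, -18.07, 22.94]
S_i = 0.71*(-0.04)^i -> [0.71, -0.03, 0.0, -0.0, 0.0]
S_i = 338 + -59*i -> [338, 279, 220, 161, 102]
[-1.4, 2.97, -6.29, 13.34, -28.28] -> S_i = -1.40*(-2.12)^i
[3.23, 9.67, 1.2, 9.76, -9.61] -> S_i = Random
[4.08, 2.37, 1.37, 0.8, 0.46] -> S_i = 4.08*0.58^i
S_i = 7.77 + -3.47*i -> [7.77, 4.3, 0.83, -2.64, -6.11]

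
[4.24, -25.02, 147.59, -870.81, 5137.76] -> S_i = 4.24*(-5.90)^i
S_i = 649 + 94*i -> [649, 743, 837, 931, 1025]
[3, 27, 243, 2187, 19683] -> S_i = 3*9^i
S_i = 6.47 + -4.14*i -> [6.47, 2.33, -1.81, -5.95, -10.09]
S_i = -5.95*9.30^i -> [-5.95, -55.34, -514.62, -4785.92, -44509.09]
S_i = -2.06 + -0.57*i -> [-2.06, -2.63, -3.2, -3.77, -4.34]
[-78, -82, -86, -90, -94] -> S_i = -78 + -4*i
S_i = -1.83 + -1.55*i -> [-1.83, -3.38, -4.93, -6.48, -8.03]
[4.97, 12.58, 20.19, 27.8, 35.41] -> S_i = 4.97 + 7.61*i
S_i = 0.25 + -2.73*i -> [0.25, -2.48, -5.21, -7.94, -10.67]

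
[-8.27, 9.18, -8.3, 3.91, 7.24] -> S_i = Random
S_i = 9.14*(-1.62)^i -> [9.14, -14.81, 23.99, -38.86, 62.95]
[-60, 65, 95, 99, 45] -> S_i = Random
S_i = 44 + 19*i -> [44, 63, 82, 101, 120]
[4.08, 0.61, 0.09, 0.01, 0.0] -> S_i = 4.08*0.15^i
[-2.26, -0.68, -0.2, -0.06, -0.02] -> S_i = -2.26*0.30^i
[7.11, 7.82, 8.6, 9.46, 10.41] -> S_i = 7.11*1.10^i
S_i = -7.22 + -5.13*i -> [-7.22, -12.35, -17.48, -22.61, -27.74]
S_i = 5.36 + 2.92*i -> [5.36, 8.28, 11.2, 14.12, 17.04]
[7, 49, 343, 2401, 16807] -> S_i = 7*7^i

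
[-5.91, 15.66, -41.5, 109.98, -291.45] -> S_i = -5.91*(-2.65)^i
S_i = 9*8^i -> [9, 72, 576, 4608, 36864]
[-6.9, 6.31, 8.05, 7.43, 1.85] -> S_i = Random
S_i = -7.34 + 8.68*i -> [-7.34, 1.34, 10.02, 18.7, 27.38]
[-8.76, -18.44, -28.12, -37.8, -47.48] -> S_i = -8.76 + -9.68*i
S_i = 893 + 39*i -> [893, 932, 971, 1010, 1049]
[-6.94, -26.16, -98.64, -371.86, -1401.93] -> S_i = -6.94*3.77^i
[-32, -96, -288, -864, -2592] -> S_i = -32*3^i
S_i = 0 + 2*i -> [0, 2, 4, 6, 8]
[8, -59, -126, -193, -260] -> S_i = 8 + -67*i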